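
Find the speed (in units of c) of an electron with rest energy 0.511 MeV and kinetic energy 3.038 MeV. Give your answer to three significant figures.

γ = 1 + K/(mc²) = 1 + 3.038/0.511 = 6.9452.
β = √(1 − 1/γ²) = √(1 − 0.0207315) = √0.9792685 = 0.990.

0.990c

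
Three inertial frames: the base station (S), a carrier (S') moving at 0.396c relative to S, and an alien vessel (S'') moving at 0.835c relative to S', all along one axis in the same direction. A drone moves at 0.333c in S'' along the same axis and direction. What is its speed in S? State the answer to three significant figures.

0.962c

First combine the drone and alien vessel (S''→S'): u₁ = (0.333 + 0.835)/(1 + 0.333×0.835) = 1.168/1.278055 = 0.91389.
Then combine with the carrier (S'→S): u = (0.91389 + 0.396)/(1 + 0.91389×0.396) = 1.30989/1.36190044 = 0.96181.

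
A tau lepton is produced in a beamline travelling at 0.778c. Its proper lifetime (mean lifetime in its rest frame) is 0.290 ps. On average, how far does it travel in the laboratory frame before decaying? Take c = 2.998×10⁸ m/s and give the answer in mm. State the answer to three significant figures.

0.108 mm

β² = 0.605284, so γ = 1/√0.394716 = 1.5917.
Lab-frame lifetime: Δt = γτ = 1.5917 × 0.290 ps = 0.46159 ps.
Distance: d = vΔt = 0.778 × 2.998×10⁸ m/s × 4.6159×10^-13 s = 1.08×10^-4 m = 0.108 mm.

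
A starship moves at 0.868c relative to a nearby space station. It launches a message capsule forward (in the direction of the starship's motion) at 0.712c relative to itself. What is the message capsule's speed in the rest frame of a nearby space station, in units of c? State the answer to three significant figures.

Relativistic velocity addition: u = (u' + v)/(1 + u'v/c²), with u' = 0.712c and v = 0.868c.
Numerator: 0.712 + 0.868 = 1.58. Denominator: 1 + (0.712)(0.868) = 1.618016.
u = 1.58/1.618016 = 0.9765, so the speed is 0.977c.

0.977c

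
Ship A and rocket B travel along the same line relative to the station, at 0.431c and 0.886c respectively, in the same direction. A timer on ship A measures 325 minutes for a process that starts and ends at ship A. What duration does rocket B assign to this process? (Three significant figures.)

The velocity of ship A relative to rocket B is (0.431 − 0.886)c / (1 − 0.431×0.886) = −0.73609c; relative speed 0.73609c.
At |u| = 0.73609c, γ = (1 − 0.541828)^(−1/2) = 1.4774.
The clock on ship A records proper time, so rocket B measures Δt = γΔτ = 1.4774 × 325 = 480 minutes.

480 minutes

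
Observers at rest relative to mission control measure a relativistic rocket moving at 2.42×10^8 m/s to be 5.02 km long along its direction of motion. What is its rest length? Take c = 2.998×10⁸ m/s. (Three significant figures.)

β = v/c = (2.42×10^8 m/s)/(2.998×10⁸ m/s) = 0.807205.
γ = 1/√(1 − β²) = 1/√(1 − 0.6515799) = 1/√0.3484201 = 1/0.590271 = 1.6941.
Proper length: L₀ = γ·L = 1.6941 × 5.02 = 8.50 km.

8.50 km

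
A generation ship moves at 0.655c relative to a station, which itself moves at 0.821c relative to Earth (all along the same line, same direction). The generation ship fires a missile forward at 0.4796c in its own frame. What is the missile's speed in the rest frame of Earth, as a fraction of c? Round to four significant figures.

First combine the missile and generation ship (S''→S'): u₁ = (0.4796 + 0.655)/(1 + 0.4796×0.655) = 1.1346/1.314138 = 0.86338.
Then combine with the station (S'→S): u = (0.86338 + 0.821)/(1 + 0.86338×0.821) = 1.68438/1.70883498 = 0.98569.

0.9857c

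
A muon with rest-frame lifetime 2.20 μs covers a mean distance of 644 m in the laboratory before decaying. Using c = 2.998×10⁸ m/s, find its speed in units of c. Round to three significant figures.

0.699c

Lab distance = (lab lifetime)·v = γτ·βc, so βγ = d/(cτ) = 644.0/(2.998×10⁸ × 2.200×10^-6) = 0.97641.
With βγ = 0.97641: γ² = 1 + (βγ)² = 1.953376, and β = (βγ)/γ = 0.97641/1.39763 = 0.699.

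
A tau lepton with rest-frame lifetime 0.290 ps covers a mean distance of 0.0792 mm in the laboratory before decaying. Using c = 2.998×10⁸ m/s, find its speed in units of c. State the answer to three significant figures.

0.673c

Lab distance = (lab lifetime)·v = γτ·βc, so βγ = d/(cτ) = 7.920×10^-5/(2.998×10⁸ × 2.900×10^-13) = 0.91095.
With βγ = 0.91095: γ² = 1 + (βγ)² = 1.82983, and β = (βγ)/γ = 0.91095/1.35271 = 0.673.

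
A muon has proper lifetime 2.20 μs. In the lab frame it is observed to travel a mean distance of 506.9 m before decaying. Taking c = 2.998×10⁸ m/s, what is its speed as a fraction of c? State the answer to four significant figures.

0.6094c

d = βγcτ ⇒ βγ = d/(cτ) = 506.9 m / (659.56 m) = 0.76854.
β = (βγ)/√(1+(βγ)²) = 0.76854/√1.590654 = 0.6094.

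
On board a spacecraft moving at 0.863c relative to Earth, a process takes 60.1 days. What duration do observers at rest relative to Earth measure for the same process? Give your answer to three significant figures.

119 days

γ = 1/√(1 − β²) = 1/√(1 − 0.744769) = 1/√0.255231 = 1/0.505204 = 1.9794.
Time dilation: Δt = γ·Δτ = 1.9794 × 60.1 = 119 days.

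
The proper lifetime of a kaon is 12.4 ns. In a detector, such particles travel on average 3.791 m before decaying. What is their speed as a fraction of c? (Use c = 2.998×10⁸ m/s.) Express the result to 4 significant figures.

d = βγcτ ⇒ βγ = d/(cτ) = 3.791 m / (3.71752 m) = 1.0198.
β = (βγ)/√(1+(βγ)²) = 1.0198/√2.03999 = 0.7140.

0.7140c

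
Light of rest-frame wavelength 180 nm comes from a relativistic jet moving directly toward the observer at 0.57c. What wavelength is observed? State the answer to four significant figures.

94.20 nm

Relativistic Doppler for wavelength: λ_obs = λ_src · √((1−β)/(1+β)).
With β = 0.57: factor = √(0.43/1.57) = 0.52334.
λ_obs = 180 × 0.52334 = 94.20 nm.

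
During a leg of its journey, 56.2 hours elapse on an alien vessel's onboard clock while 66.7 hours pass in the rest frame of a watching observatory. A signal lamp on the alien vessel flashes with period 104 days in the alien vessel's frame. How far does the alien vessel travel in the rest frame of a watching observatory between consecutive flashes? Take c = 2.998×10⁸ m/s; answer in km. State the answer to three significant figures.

1.72×10^12 km

From Δt = γΔτ: γ = 66.7/56.2 = 1.18683.
β = √(1 − 1/γ²) = 0.53857. Lab-frame period = γτ = 1.18683×104 days = 123.43 days. Distance = βc × γτ = 0.53857 × 2.998×10⁸ m/s × 10664352 s = 1.7219×10^15 m = 1.72×10^12 km.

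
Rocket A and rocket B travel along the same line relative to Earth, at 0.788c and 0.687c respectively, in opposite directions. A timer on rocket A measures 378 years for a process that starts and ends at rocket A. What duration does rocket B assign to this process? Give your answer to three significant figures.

Transform rocket A's velocity into rocket B's frame: (0.788 + 0.687)/(1 + 0.788·0.687) = 1.475/1.541356, so the relative speed is 0.95695c.
At |u| = 0.95695c, γ = (1 − 0.915753)^(−1/2) = 3.4453.
The clock on rocket A records proper time, so rocket B measures Δt = γΔτ = 3.4453 × 378 = 1300 years.

1300 years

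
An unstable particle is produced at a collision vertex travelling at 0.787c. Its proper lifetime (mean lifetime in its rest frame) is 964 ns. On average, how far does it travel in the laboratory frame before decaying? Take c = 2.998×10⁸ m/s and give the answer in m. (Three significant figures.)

369 m

Lorentz factor: γ = (1 − 0.619369)^(−1/2) = 1.6209.
Lab-frame lifetime: Δt = γτ = 1.6209 × 964 ns = 1562.5 ns.
Distance: d = vΔt = 0.787 × 2.998×10⁸ m/s × 1.5625×10^-6 s = 369 m.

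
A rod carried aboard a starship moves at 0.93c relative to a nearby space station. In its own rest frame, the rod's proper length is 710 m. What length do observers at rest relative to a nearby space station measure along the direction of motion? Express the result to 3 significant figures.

γ = 1/√(1 − β²) = 1/√(1 − 0.8649) = 1/√0.1351 = 1/0.36756 = 2.7206.
Length contraction: L = L₀/γ = 710/2.7206 = 261 m.

261 m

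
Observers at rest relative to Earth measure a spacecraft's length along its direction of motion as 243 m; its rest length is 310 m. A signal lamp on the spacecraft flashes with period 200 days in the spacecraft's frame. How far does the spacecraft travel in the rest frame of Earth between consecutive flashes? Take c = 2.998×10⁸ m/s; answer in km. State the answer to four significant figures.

γ = L₀/L = 310/243 = 1.27572.
β = √(1 − 1/γ²) = 0.62092. Lab-frame period = γτ = 1.27572×200 days = 255.14 days. Distance = βc × γτ = 0.62092 × 2.998×10⁸ m/s × 22044096 s = 4.1035×10^15 m = 4.104×10^12 km.

4.104×10^12 km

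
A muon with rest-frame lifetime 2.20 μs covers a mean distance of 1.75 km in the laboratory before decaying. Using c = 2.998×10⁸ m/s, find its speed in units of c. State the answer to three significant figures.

Lab distance = (lab lifetime)·v = γτ·βc, so βγ = d/(cτ) = 1750/(2.998×10⁸ × 2.200×10^-6) = 2.6533.
With βγ = 2.6533: γ² = 1 + (βγ)² = 8.04, and β = (βγ)/γ = 2.6533/2.83549 = 0.936.

0.936c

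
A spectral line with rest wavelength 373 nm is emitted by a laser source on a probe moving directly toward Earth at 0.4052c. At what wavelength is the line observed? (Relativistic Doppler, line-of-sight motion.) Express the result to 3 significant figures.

243 nm

Relativistic Doppler for wavelength: λ_obs = λ_src · √((1−β)/(1+β)).
With β = 0.4052: factor = √(0.5948/1.4052) = 0.6506.
λ_obs = 373 × 0.6506 = 243 nm.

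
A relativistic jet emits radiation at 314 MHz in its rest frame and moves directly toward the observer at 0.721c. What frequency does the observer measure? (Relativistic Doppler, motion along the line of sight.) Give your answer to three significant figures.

780 MHz

Relativistic Doppler (source moving toward): f_obs = f_src · √((1+β)/(1−β)).
With β = 0.721: factor = √(1.721/0.279) = 2.4836.
f_obs = 314 × 2.4836 = 780 MHz.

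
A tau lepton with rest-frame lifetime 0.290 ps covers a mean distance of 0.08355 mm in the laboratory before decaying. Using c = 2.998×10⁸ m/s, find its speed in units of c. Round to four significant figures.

d = βγcτ ⇒ βγ = d/(cτ) = 8.355×10^-5 m / (8.6942×10^-5 m) = 0.96099.
β = (βγ)/√(1+(βγ)²) = 0.96099/√1.923502 = 0.6929.

0.6929c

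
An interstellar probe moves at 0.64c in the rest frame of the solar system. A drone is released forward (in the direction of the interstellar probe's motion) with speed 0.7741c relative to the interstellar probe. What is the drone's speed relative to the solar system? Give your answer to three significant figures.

0.946c

In units of c, u = (u' + v)/(1 + u'v) with u' = 0.7741 and v = 0.64.
Numerator: 0.7741 + 0.64 = 1.4141. Denominator: 1 + (0.7741)(0.64) = 1.495424.
u = 1.4141/1.495424 = 0.94562, so the speed is 0.946c.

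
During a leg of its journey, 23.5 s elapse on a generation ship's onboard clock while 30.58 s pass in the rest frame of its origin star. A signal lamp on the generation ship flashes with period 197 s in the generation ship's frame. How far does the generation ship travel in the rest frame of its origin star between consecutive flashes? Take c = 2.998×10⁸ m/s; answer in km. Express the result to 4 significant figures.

From Δt = γΔτ: γ = 30.58/23.5 = 1.30128.
β = √(1 − 1/γ²) = 0.63988. Lab-frame period = γτ = 1.30128×197 s = 256.35 s. Distance = βc × γτ = 0.63988 × 2.998×10⁸ m/s × 256.35 s = 4.9177×10^10 m = 4.918×10^7 km.

4.918×10^7 km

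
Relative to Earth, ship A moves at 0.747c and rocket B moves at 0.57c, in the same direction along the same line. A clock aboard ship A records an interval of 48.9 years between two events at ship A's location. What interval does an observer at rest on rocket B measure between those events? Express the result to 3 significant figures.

51.4 years

Speed of ship A in rocket B's frame: u = (v_A − v_B)/(1 − v_A v_B/c²) = (0.747 − 0.57)/(1 − 0.747×0.57) = 0.177/0.57421 = 0.30825; |u| = 0.30825c.
At |u| = 0.30825c, γ = (1 − 0.0950181)^(−1/2) = 1.0512.
The clock on ship A records proper time, so rocket B measures Δt = γΔτ = 1.0512 × 48.9 = 51.4 years.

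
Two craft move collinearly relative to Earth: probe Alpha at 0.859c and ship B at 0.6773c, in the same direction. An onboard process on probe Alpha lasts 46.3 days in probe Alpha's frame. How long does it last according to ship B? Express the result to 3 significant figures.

The velocity of probe Alpha relative to ship B is (0.859 − 0.6773)c / (1 − 0.859×0.6773) = 0.43448c; relative speed 0.43448c.
γ for this relative speed: γ = 1/√(1 − 0.188773) = 1.1103.
The clock on probe Alpha records proper time, so ship B measures Δt = γΔτ = 1.1103 × 46.3 = 51.4 days.

51.4 days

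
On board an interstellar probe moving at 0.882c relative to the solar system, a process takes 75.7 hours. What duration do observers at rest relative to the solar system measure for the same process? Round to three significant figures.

Lorentz factor: γ = (1 − 0.777924)^(−1/2) = 2.122.
Time dilation: Δt = γ·Δτ = 2.122 × 75.7 = 161 hours.

161 hours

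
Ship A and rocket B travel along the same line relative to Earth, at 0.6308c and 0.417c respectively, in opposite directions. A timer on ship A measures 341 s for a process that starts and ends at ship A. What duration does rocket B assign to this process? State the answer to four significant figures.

Speed of ship A in rocket B's frame: u = (v_A + v_B)/(1 + v_A v_B/c²) = (0.6308 + 0.417)/(1 + 0.6308×0.417) = 1.0478/1.2630436 = 0.82958; |u| = 0.82958c.
γ for this relative speed: γ = 1/√(1 − 0.688203) = 1.7909.
Ship A's interval is proper; time dilation gives Δt_B = γΔτ = 1.7909 × 341 s = 610.7 s.

610.7 s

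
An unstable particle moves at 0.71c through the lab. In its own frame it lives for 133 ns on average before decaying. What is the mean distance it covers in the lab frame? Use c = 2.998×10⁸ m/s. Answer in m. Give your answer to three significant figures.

With β = 0.71, γ = 1/√(1 − 0.71²) = 1/√0.4959 = 1.42.
Lab-frame lifetime: Δt = γτ = 1.42 × 133 ns = 188.86 ns.
Distance: d = vΔt = 0.71 × 2.998×10⁸ m/s × 1.8886×10^-7 s = 40.2 m.

40.2 m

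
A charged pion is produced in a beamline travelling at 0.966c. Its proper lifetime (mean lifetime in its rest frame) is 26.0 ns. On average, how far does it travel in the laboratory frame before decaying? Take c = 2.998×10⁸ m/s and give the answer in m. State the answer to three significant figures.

29.1 m

γ = 1/√(1 − β²) = 1/√(1 − 0.933156) = 1/√0.066844 = 1/0.258542 = 3.8678.
Lab-frame lifetime: Δt = γτ = 3.8678 × 26.0 ns = 100.56 ns.
Distance: d = vΔt = 0.966 × 2.998×10⁸ m/s × 1.0056×10^-7 s = 29.1 m.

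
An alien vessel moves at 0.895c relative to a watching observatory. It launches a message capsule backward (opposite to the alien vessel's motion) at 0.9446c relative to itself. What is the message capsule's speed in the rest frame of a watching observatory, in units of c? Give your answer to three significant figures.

0.321c

In units of c, u = (u' + v)/(1 + u'v) with u' = −0.9446 and v = 0.895.
Numerator: −0.9446 + 0.895 = −0.0496. Denominator: 1 + (−0.9446)(0.895) = 0.154583.
u = −0.0496/0.154583 = −0.32086, so the speed is 0.321c.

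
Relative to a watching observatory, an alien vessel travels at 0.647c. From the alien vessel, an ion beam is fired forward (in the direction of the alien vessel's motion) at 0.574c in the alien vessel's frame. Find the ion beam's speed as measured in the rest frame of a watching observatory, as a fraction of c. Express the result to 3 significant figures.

Relativistic velocity addition: u = (u' + v)/(1 + u'v/c²), with u' = 0.574c and v = 0.647c.
Numerator: 0.574 + 0.647 = 1.221. Denominator: 1 + (0.574)(0.647) = 1.371378.
u = 1.221/1.371378 = 0.89035, so the speed is 0.890c.

0.890c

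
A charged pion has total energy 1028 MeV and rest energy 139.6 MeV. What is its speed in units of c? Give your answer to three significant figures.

γ = E/(mc²) = 1028/139.6 = 7.3639.
β = √(1 − 1/γ²) = √(1 − 0.018441) = √0.981559 = 0.991.

0.991c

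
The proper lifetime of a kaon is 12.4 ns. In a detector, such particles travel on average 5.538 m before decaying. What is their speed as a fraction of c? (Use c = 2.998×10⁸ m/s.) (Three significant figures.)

0.830c

Let x = d/(cτ) = 5.538 m / (2.998×10⁸ m/s × 1.240×10^-8 s) = 1.4897. Since d = βγcτ, x = βγ = β/√(1−β²).
Solving: β² = x²/(1+x²) = 2.21921/3.21921 = 0.689365, so β = 0.830.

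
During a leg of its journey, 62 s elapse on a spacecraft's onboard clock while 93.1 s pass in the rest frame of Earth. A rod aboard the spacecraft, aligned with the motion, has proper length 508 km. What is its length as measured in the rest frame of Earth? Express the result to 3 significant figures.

338 km

γ = Δt/Δτ = 93.1/62 = 1.50161.
The rod contracts by the same γ: 508 km / 1.50161 = 338 km.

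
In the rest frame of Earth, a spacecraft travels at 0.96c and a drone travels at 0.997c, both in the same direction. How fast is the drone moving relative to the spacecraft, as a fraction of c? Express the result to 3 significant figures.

0.863c

Transform to the spacecraft's frame: u' = (u − v)/(1 − uv/c²).
u' = (0.997 − 0.96)/(1 − 0.997×0.96) = 0.037/0.04288 = 0.86287.
Speed in the spacecraft's frame: 0.863c (in the same direction).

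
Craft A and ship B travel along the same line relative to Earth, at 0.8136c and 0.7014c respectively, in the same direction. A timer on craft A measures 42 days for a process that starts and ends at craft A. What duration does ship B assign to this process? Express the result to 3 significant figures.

Transform craft A's velocity into ship B's frame: (0.8136 − 0.7014)/(1 − 0.8136·0.7014) = 0.1122/0.42934096, so the relative speed is 0.26133c.
At |u| = 0.26133c, γ = (1 − 0.0682934)^(−1/2) = 1.036.
The clock on craft A records proper time, so ship B measures Δt = γΔτ = 1.036 × 42 = 43.5 days.

43.5 days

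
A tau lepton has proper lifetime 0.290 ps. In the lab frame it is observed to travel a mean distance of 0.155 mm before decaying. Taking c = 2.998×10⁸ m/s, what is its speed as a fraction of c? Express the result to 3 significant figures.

Lab distance = (lab lifetime)·v = γτ·βc, so βγ = d/(cτ) = 1.550×10^-4/(2.998×10⁸ × 2.900×10^-13) = 1.7828.
With βγ = 1.7828: γ² = 1 + (βγ)² = 4.17838, and β = (βγ)/γ = 1.7828/2.04411 = 0.872.

0.872c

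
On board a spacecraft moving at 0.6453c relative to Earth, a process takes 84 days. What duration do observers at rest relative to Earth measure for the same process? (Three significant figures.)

γ = 1/√(1 − β²) = 1/√(1 − 0.41641209) = 1/√0.58358791 = 1/0.763929 = 1.309.
The onboard clock measures proper time, so the interval in the rest frame of Earth is dilated: Δt = γ·Δτ = 1.309 × 84 days = 110 days.

110 days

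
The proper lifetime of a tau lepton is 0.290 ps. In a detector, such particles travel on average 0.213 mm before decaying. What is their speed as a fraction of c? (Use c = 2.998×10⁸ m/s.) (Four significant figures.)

0.9258c

Lab distance = (lab lifetime)·v = γτ·βc, so βγ = d/(cτ) = 2.130×10^-4/(2.998×10⁸ × 2.900×10^-13) = 2.4499.
With βγ = 2.4499: γ² = 1 + (βγ)² = 7.00201, and β = (βγ)/γ = 2.4499/2.64613 = 0.9258.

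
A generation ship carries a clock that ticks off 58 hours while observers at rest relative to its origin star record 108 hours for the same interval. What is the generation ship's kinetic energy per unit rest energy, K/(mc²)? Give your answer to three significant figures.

The time-dilation ratio gives γ = 108/58 = 1.86207.
Since K = (γ−1)mc², K/(mc²) = 1.86207 − 1 = 0.862.

0.862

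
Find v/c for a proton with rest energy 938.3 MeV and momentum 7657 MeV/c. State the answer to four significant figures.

pc/(mc²) = 7657/938.3 = 8.1605 = βγ = β/√(1−β²).
So β² = x²/(1 + x²) with x = 8.1605: x² = 66.5938, β² = 66.5938/67.5938 = 0.985206, β = 0.9926.

0.9926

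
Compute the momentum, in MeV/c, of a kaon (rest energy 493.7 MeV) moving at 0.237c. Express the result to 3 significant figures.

120 MeV/c

With β = 0.237, γ = 1/√(1 − 0.237²) = 1/√0.943831 = 1.0293.
Momentum: p = γβ·mc = 1.0293 × 0.237 × 493.7 MeV/c = 120 MeV/c.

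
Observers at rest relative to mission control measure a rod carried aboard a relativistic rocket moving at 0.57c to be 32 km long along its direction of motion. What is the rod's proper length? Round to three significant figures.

γ = 1/√(1 − β²) = 1/√(1 − 0.3249) = 1/√0.6751 = 1/0.821645 = 1.2171.
Proper length: L₀ = γ·L = 1.2171 × 32 = 38.9 km.

38.9 km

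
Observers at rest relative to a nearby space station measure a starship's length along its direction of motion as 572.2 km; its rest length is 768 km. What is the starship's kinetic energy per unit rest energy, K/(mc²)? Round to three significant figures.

0.342

From L = L₀/γ: γ = 768/572.2 = 1.34219.
Since K = (γ−1)mc², K/(mc²) = 1.34219 − 1 = 0.342.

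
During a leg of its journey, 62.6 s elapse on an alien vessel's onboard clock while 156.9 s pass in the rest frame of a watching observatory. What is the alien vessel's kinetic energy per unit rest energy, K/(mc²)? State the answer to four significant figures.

γ = Δt/Δτ = 156.9/62.6 = 2.50639.
K/(mc²) = γ − 1 = 2.50639 − 1 = 1.506.

1.506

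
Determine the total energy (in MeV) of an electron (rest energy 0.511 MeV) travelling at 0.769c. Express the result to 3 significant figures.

0.799 MeV

γ = 1/√(1 − β²) = 1/√(1 − 0.591361) = 1/√0.408639 = 1/0.639249 = 1.5643.
Total energy: E = γmc² = 1.5643 × 0.511 MeV = 0.799 MeV.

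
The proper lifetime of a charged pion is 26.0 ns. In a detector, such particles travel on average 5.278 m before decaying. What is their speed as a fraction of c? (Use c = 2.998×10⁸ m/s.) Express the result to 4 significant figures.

Lab distance = (lab lifetime)·v = γτ·βc, so βγ = d/(cτ) = 5.278/(2.998×10⁸ × 2.600×10^-8) = 0.67712.
With βγ = 0.67712: γ² = 1 + (βγ)² = 1.458491, and β = (βγ)/γ = 0.67712/1.20768 = 0.5607.

0.5607c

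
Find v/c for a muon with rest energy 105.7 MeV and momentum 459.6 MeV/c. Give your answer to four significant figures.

pc/(mc²) = 459.6/105.7 = 4.3482 = βγ = β/√(1−β²).
So β² = x²/(1 + x²) with x = 4.3482: x² = 18.9068, β² = 18.9068/19.9068 = 0.949766, β = 0.9746.

0.9746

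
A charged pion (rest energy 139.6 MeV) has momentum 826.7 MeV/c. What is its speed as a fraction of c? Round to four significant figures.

pc/(mc²) = 826.7/139.6 = 5.9219 = βγ = β/√(1−β²).
So β² = x²/(1 + x²) with x = 5.9219: x² = 35.0689, β² = 35.0689/36.0689 = 0.972275, β = 0.9860.

0.9860c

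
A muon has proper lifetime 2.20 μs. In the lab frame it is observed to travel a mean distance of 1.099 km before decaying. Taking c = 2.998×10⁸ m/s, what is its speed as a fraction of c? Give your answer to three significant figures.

0.857c

Let x = d/(cτ) = 1099 m / (2.998×10⁸ m/s × 2.200×10^-6 s) = 1.6663. Since d = βγcτ, x = βγ = β/√(1−β²).
Solving: β² = x²/(1+x²) = 2.77656/3.77656 = 0.735209, so β = 0.857.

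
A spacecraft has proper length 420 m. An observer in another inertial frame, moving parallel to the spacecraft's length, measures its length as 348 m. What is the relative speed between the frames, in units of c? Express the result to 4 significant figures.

0.5599c

Length contraction gives γ = L₀/L = 420/348 = 1.2069.
β = √(1 − 1/γ²) = √0.313473 = 0.5599.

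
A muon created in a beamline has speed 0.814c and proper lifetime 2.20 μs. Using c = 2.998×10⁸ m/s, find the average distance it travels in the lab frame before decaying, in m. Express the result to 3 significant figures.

Lorentz factor: γ = (1 − 0.662596)^(−1/2) = 1.7216.
Lab-frame lifetime: Δt = γτ = 1.7216 × 2.20 μs = 3.7875 μs.
Distance: d = vΔt = 0.814 × 2.998×10⁸ m/s × 3.7875×10^-6 s = 924 m.

924 m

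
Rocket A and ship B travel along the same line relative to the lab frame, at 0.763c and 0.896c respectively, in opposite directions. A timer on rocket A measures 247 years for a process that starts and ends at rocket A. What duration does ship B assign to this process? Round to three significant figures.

The velocity of rocket A relative to ship B is (0.763 + 0.896)c / (1 + 0.763×0.896) = 0.98536c; relative speed 0.98536c.
At |u| = 0.98536c, γ = (1 − 0.970934)^(−1/2) = 5.8655.
Rocket A's interval is proper; time dilation gives Δt_B = γΔτ = 5.8655 × 247 years = 1450 years.

1450 years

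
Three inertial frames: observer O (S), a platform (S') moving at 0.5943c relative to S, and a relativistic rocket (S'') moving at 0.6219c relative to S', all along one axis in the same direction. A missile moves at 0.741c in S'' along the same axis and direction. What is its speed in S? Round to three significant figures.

0.983c

First combine the missile and relativistic rocket (S''→S'): u₁ = (0.741 + 0.6219)/(1 + 0.741×0.6219) = 1.3629/1.4608279 = 0.93296.
Then combine with the platform (S'→S): u = (0.93296 + 0.5943)/(1 + 0.93296×0.5943) = 1.52726/1.554458128 = 0.9825.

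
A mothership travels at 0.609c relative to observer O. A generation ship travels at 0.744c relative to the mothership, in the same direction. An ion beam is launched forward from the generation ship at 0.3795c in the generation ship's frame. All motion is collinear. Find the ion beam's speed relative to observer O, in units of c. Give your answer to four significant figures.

Compose velocities in two stages. Stage 1 (into S'): u₁ = (0.3795+0.744)/(1+0.3795×0.744) = 0.87613.
Stage 2 (into S): u = (0.87613+0.609)/(1+0.87613×0.609) = 0.96842, so the speed is 0.9684c.

0.9684c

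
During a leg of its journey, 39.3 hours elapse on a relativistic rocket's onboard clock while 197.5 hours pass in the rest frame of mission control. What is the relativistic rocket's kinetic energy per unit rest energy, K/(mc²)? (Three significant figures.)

From Δt = γΔτ: γ = 197.5/39.3 = 5.02545.
Since K = (γ−1)mc², K/(mc²) = 5.02545 − 1 = 4.03.

4.03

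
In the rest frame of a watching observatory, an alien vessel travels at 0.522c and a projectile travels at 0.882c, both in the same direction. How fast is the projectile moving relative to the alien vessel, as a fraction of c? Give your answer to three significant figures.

Transform to the alien vessel's frame: u' = (u − v)/(1 − uv/c²).
u' = (0.882 − 0.522)/(1 − 0.882×0.522) = 0.36/0.539596 = 0.66717.
Speed in the alien vessel's frame: 0.667c (in the same direction).

0.667c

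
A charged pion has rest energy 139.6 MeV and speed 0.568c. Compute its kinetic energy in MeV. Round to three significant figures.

γ = 1/√(1 − β²) = 1/√(1 − 0.322624) = 1/√0.677376 = 1/0.823029 = 1.21502.
Kinetic energy: K = (γ − 1)mc² = (1.21502 − 1) × 139.6 MeV = 0.21502 × 139.6 = 30.0 MeV.

30.0 MeV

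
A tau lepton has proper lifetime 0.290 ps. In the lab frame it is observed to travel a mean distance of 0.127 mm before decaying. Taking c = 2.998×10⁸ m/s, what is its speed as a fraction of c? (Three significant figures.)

0.825c

Lab distance = (lab lifetime)·v = γτ·βc, so βγ = d/(cτ) = 1.270×10^-4/(2.998×10⁸ × 2.900×10^-13) = 1.4607.
With βγ = 1.4607: γ² = 1 + (βγ)² = 3.13364, and β = (βγ)/γ = 1.4607/1.77021 = 0.825.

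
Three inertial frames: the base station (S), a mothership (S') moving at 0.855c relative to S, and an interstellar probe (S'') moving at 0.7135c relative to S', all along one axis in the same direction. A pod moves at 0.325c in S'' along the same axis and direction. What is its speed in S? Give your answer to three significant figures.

Apply u = (u'+v)/(1+u'v) twice. Pod in the mothership frame: (0.325+0.7135)/(1+0.325·0.7135) = 1.0385/1.2318875 = 0.84302c.
That velocity, transformed to the rest frame of the base station: (0.84302+0.855)/(1+0.84302·0.855) = 1.69802/1.7207821 = 0.98677c.

0.987c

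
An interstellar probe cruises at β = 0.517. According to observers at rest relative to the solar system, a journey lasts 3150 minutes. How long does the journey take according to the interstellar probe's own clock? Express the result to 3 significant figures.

γ = 1/√(1 − β²) = 1/√(1 − 0.267289) = 1/√0.732711 = 1/0.855985 = 1.1682.
The moving clock records proper time: Δτ = Δt/γ = 3150/1.1682 = 2700 minutes.

2700 minutes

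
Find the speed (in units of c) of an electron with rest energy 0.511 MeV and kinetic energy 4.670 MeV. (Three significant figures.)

0.995c

K = (γ−1)mc², so γ = 1 + 4.670/0.511 = 10.139.
Then v/c = √(1 − γ⁻²) = √(1 − 0.00972769) = √0.99027231 = 0.995.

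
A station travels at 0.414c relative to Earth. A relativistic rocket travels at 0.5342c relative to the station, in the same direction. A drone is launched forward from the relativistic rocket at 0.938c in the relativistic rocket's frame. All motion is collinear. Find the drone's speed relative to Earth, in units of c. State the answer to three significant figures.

0.992c

Apply u = (u'+v)/(1+u'v) twice. Drone in the station frame: (0.938+0.5342)/(1+0.938·0.5342) = 1.4722/1.5010796 = 0.98076c.
That velocity, transformed to the rest frame of Earth: (0.98076+0.414)/(1+0.98076·0.414) = 1.39476/1.40603464 = 0.99198c.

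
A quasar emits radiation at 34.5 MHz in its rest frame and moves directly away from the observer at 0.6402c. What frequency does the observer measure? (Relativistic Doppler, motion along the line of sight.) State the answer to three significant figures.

Relativistic Doppler (source moving away): f_obs = f_src · √((1−β)/(1+β)).
With β = 0.6402: factor = √(0.3598/1.6402) = 0.46836.
f_obs = 34.5 × 0.46836 = 16.2 MHz.

16.2 MHz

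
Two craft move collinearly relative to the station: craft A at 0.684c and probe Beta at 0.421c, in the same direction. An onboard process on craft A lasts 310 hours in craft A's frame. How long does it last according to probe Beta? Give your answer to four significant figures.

Transform craft A's velocity into probe Beta's frame: (0.684 − 0.421)/(1 − 0.684·0.421) = 0.263/0.712036, so the relative speed is 0.36936c.
γ for this relative speed: γ = 1/√(1 − 0.136427) = 1.0761.
Craft A's interval is proper; time dilation gives Δt_B = γΔτ = 1.0761 × 310 hours = 333.6 hours.

333.6 hours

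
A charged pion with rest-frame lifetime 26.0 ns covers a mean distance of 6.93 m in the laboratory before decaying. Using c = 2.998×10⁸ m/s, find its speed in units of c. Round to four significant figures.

0.6644c

Let x = d/(cτ) = 6.930 m / (2.998×10⁸ m/s × 2.600×10^-8 s) = 0.88905. Since d = βγcτ, x = βγ = β/√(1−β²).
Solving: β² = x²/(1+x²) = 0.79041/1.79041 = 0.441469, so β = 0.6644.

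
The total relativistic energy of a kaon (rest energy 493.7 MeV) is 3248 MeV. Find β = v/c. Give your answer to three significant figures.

0.988

γ = E/(mc²) = 3248/493.7 = 6.5789.
β = √(1 − 1/γ²) = √(1 − 0.0231043) = √0.9768957 = 0.988.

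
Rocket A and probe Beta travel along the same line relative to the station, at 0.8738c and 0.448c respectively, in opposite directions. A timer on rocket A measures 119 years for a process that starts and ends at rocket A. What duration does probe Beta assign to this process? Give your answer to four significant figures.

380.9 years

Speed of rocket A in probe Beta's frame: u = (v_A + v_B)/(1 + v_A v_B/c²) = (0.8738 + 0.448)/(1 + 0.8738×0.448) = 1.3218/1.3914624 = 0.94994; |u| = 0.94994c.
γ for this relative speed: γ = 1/√(1 − 0.902386) = 3.2007.
Rocket A's interval is proper; time dilation gives Δt_B = γΔτ = 3.2007 × 119 years = 380.9 years.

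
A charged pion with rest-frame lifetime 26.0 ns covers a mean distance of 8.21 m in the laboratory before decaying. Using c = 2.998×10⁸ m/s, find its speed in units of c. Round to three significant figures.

0.725c

Let x = d/(cτ) = 8.210 m / (2.998×10⁸ m/s × 2.600×10^-8 s) = 1.0533. Since d = βγcτ, x = βγ = β/√(1−β²).
Solving: β² = x²/(1+x²) = 1.10944/2.10944 = 0.525941, so β = 0.725.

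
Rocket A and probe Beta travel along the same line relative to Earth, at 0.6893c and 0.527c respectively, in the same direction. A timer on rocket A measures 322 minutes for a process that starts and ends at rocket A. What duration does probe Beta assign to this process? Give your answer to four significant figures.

333.0 minutes

Speed of rocket A in probe Beta's frame: u = (v_A − v_B)/(1 − v_A v_B/c²) = (0.6893 − 0.527)/(1 − 0.6893×0.527) = 0.1623/0.6367389 = 0.25489; |u| = 0.25489c.
At |u| = 0.25489c, γ = (1 − 0.0649689)^(−1/2) = 1.0342.
Rocket A's interval is proper; time dilation gives Δt_B = γΔτ = 1.0342 × 322 minutes = 333.0 minutes.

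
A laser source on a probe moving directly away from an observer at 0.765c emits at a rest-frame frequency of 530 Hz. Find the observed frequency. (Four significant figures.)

193.4 Hz

Relativistic Doppler (source moving away): f_obs = f_src · √((1−β)/(1+β)).
With β = 0.765: factor = √(0.235/1.765) = 0.36489.
f_obs = 530 × 0.36489 = 193.4 Hz.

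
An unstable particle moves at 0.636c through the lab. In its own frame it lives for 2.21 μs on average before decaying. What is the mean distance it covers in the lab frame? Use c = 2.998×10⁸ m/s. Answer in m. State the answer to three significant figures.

546 m

With β = 0.636, γ = 1/√(1 − 0.636²) = 1/√0.595504 = 1.2959.
Lab-frame lifetime: Δt = γτ = 1.2959 × 2.21 μs = 2.8639 μs.
Distance: d = vΔt = 0.636 × 2.998×10⁸ m/s × 2.8639×10^-6 s = 546 m.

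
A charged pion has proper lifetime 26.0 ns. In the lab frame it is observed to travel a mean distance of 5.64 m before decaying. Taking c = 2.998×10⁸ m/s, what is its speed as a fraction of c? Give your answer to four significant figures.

Lab distance = (lab lifetime)·v = γτ·βc, so βγ = d/(cτ) = 5.640/(2.998×10⁸ × 2.600×10^-8) = 0.72356.
With βγ = 0.72356: γ² = 1 + (βγ)² = 1.523539, and β = (βγ)/γ = 0.72356/1.23432 = 0.5862.

0.5862c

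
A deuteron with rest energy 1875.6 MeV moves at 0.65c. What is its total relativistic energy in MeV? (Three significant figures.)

With β = 0.65, γ = 1/√(1 − 0.65²) = 1/√0.5775 = 1.3159.
Total energy: E = γmc² = 1.3159 × 1875.6 MeV = 2470 MeV.

2470 MeV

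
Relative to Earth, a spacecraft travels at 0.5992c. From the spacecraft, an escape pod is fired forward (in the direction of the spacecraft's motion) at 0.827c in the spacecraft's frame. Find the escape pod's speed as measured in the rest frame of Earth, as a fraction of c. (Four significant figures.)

0.9536c

Relativistic velocity addition: u = (u' + v)/(1 + u'v/c²), with u' = 0.827c and v = 0.5992c.
Numerator: 0.827 + 0.5992 = 1.4262. Denominator: 1 + (0.827)(0.5992) = 1.4955384.
u = 1.4262/1.4955384 = 0.95364, so the speed is 0.9536c.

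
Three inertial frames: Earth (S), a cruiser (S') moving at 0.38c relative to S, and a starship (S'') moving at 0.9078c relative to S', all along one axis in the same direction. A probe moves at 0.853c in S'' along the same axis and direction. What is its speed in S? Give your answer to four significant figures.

Apply u = (u'+v)/(1+u'v) twice. Probe in the cruiser frame: (0.853+0.9078)/(1+0.853·0.9078) = 1.7608/1.7743534 = 0.99236c.
That velocity, transformed to the rest frame of Earth: (0.99236+0.38)/(1+0.99236·0.38) = 1.37236/1.3770968 = 0.99656c.

0.9966c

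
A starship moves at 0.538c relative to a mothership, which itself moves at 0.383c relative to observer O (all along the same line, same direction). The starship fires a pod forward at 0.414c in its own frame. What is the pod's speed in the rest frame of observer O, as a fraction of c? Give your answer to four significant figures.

0.8948c

Compose velocities in two stages. Stage 1 (into S'): u₁ = (0.414+0.538)/(1+0.414×0.538) = 0.77858.
Stage 2 (into S): u = (0.77858+0.383)/(1+0.77858×0.383) = 0.89476, so the speed is 0.8948c.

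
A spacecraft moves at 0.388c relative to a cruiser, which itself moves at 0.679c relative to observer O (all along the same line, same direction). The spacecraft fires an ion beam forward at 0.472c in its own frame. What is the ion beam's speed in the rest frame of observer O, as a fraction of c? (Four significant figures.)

0.9413c

Compose velocities in two stages. Stage 1 (into S'): u₁ = (0.472+0.388)/(1+0.472×0.388) = 0.72688.
Stage 2 (into S): u = (0.72688+0.679)/(1+0.72688×0.679) = 0.9413, so the speed is 0.9413c.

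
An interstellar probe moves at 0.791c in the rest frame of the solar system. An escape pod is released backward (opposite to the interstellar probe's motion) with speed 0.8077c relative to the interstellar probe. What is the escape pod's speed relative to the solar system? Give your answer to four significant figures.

0.04625c

Relativistic velocity addition: u = (u' + v)/(1 + u'v/c²), with u' = −0.8077c and v = 0.791c.
Numerator: −0.8077 + 0.791 = −0.0167. Denominator: 1 + (−0.8077)(0.791) = 0.3611093.
u = −0.0167/0.3611093 = −0.046246, so the speed is 0.04625c.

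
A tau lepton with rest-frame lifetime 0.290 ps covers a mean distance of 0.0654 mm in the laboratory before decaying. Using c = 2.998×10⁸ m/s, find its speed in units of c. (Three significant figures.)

Let x = d/(cτ) = 6.540×10^-5 m / (2.998×10⁸ m/s × 2.900×10^-13 s) = 0.75223. Since d = βγcτ, x = βγ = β/√(1−β²).
Solving: β² = x²/(1+x²) = 0.56585/1.56585 = 0.361369, so β = 0.601.

0.601c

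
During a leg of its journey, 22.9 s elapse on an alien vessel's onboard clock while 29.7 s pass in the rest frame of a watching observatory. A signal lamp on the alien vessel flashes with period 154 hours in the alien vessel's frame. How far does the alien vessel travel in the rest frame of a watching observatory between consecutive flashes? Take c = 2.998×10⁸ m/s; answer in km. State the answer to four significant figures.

From Δt = γΔτ: γ = 29.7/22.9 = 1.29694.
β = √(1 − 1/γ²) = 0.63678. Lab-frame period = γτ = 1.29694×154 hours = 199.73 hours. Distance = βc × γτ = 0.63678 × 2.998×10⁸ m/s × 719028 s = 1.3727×10^14 m = 1.373×10^11 km.

1.373×10^11 km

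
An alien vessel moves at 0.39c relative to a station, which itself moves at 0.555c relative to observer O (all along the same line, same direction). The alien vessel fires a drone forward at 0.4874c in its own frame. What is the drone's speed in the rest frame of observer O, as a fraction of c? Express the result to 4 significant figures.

0.9170c

Apply u = (u'+v)/(1+u'v) twice. Drone in the station frame: (0.4874+0.39)/(1+0.4874·0.39) = 0.8774/1.190086 = 0.73726c.
That velocity, transformed to the rest frame of observer O: (0.73726+0.555)/(1+0.73726·0.555) = 1.29226/1.4091793 = 0.91703c.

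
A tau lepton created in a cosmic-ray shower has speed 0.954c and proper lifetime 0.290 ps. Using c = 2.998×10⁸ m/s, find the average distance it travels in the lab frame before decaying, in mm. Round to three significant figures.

0.277 mm

Lorentz factor: γ = (1 − 0.910116)^(−1/2) = 3.3355.
Lab-frame lifetime: Δt = γτ = 3.3355 × 0.290 ps = 0.9673 ps.
Distance: d = vΔt = 0.954 × 2.998×10⁸ m/s × 9.6730×10^-13 s = 2.77×10^-4 m = 0.277 mm.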